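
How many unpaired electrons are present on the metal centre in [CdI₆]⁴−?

Each iodide is −1; balancing the −4 overall charge requires Cd(II).
Group 12 minus oxidation state 2 gives a d¹⁰ configuration.
In an octahedral field the d¹⁰ configuration is t₂g⁶e_g⁴, giving 0 unpaired electrons.

0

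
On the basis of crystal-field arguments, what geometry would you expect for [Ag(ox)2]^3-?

Ligand charges: each oxalate is −2. With an overall charge of −3 the silver centre must be in the +1 oxidation state.
Group 11 minus oxidation state 1 gives a d¹⁰ configuration.
Counting donor atoms: 2×oxalate (bidentate) → 4 donors. Coordination number = 4.
A d¹⁰ ion has no crystal-field stabilisation preference between square planar and tetrahedral, so four ligands adopt the sterically favoured tetrahedral geometry.

tetrahedral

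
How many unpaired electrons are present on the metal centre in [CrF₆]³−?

3 unpaired electrons

Ligand charges: each fluoride is −1. With an overall charge of −3 the chromium centre must be in the +3 oxidation state.
Chromium is a group-6 element; Cr(III) is therefore d³.
In an octahedral field the d³ configuration is t₂g³e_g⁰ (only one arrangement possible), giving 3 unpaired electrons.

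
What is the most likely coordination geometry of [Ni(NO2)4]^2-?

square planar

Ligand charges: each nitro (N-bound nitrite) is −1. With an overall charge of −2 the nickel centre must be in the +2 oxidation state.
Ni sits in group 10, so the d-electron count is 10 − 2 = 8.
Coordination number: 4.
Nitro (N-bound nitrite) is a strong-field ligand (high in the spectrochemical series).
A 3d d⁸ ion with strong-field ligands gains enough CFSE to favour square planar over tetrahedral.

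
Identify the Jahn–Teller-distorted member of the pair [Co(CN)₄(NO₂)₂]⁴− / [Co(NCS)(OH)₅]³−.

[Co(CN)₄(NO₂)₂]⁴−: Each cyanide is −1; each nitro (N-bound nitrite) is −1; balancing the −4 overall charge requires Co(II). Co sits in group 9, so the d-electron count is 9 − 2 = 7. Cyanide and nitro (N-bound nitrite) are strong-field ligands (high in the spectrochemical series) for a first-row metal, so the complex is low-spin. The t₂g⁶e_g¹ (low-spin) configuration has an unevenly filled e_g set; the Jahn–Teller theorem predicts a tetragonal distortion (typically axial elongation) to lift the degeneracy.
[Co(NCS)(OH)₅]³−: Ligand charges: each isothiocyanate is −1; each hydroxide is −1. With an overall charge of −3 the cobalt centre must be in the +3 oxidation state. Group 9 minus oxidation state 3 gives a d⁶ configuration. Co(III) has an exceptionally large octahedral splitting and is low-spin with essentially every ligand except fluoride. The d⁶ configuration leaves the e_g set evenly filled (or empty) — no strong Jahn–Teller driving force.

[Co(CN)₄(NO₂)₂]⁴−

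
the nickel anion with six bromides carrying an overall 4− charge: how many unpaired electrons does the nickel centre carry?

Ligand charges: each bromide is −1. With an overall charge of −4 the nickel centre must be in the +2 oxidation state.
Group 10 minus oxidation state 2 gives a d⁸ configuration.
In an octahedral field the d⁸ configuration is t₂g⁶e_g² (only one arrangement possible), giving 2 unpaired electrons.

2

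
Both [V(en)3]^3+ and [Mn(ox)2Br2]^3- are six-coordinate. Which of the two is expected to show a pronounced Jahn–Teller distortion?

[V(en)3]^3+: Ligand charges: ethylenediamine is neutral. With an overall charge of +3 the vanadium centre must be in the +3 oxidation state. V sits in group 5, so the d-electron count is 5 − 3 = 2. The d² configuration leaves the e_g set evenly filled (or empty) — no strong Jahn–Teller driving force.
[Mn(ox)2Br2]^3-: Each oxalate is −2; each bromide is −1; balancing the −3 overall charge requires Mn(III). Manganese is a group-7 element; Mn(III) is therefore d⁴. Bromide and oxalate are weak-field ligands for a first-row metal, so the complex is high-spin. The t₂g³e_g¹ (high-spin) configuration has an unevenly filled e_g set; the Jahn–Teller theorem predicts a tetragonal distortion (typically axial elongation) to lift the degeneracy.

[Mn(ox)2Br2]^3-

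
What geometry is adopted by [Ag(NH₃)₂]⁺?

Ammonia is neutral; balancing the +1 overall charge requires Ag(I).
Ag sits in group 11, so the d-electron count is 11 − 1 = 10.
With 2 monodentate ligands the coordination number is 2.
A d¹⁰ ion with only two ligands adopts a linear arrangement (sp hybridisation; no CFSE preference).

linear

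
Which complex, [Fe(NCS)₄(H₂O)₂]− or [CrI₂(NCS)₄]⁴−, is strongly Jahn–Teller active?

[Fe(NCS)₄(H₂O)₂]−: Summing ligand charges against the −1 overall charge gives an oxidation state of +3 for iron. Iron is a group-8 element; Fe(III) is therefore d⁵. Isothiocyanate is a weak-field ligand for a first-row metal, so the complex is high-spin. The d⁵ configuration leaves the e_g set evenly filled (or empty) — no strong Jahn–Teller driving force.
[CrI₂(NCS)₄]⁴−: Ligand charges: each iodide is −1; each isothiocyanate is −1. With an overall charge of −4 the chromium centre must be in the +2 oxidation state. Group 6 minus oxidation state 2 gives a d⁴ configuration. Iodide and isothiocyanate are weak-field ligands for a first-row metal, so the complex is high-spin. The t₂g³e_g¹ (high-spin) configuration has an unevenly filled e_g set; the Jahn–Teller theorem predicts a tetragonal distortion (typically axial elongation) to lift the degeneracy.

[CrI₂(NCS)₄]⁴−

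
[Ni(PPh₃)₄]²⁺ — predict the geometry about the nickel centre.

square planar

Ligand charges: triphenylphosphine is neutral. With an overall charge of +2 the nickel centre must be in the +2 oxidation state.
Group 10 minus oxidation state 2 gives a d⁸ configuration.
Coordination number: 4.
Triphenylphosphine is a strong-field ligand (high in the spectrochemical series).
A 3d d⁸ ion with strong-field ligands gains enough CFSE to favour square planar over tetrahedral.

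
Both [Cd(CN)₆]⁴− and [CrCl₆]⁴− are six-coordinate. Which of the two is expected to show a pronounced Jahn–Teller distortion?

[CrCl₆]⁴−

[Cd(CN)₆]⁴−: Summing ligand charges against the −4 overall charge gives an oxidation state of +2 for cadmium. Cadmium is a group-12 element; Cd(II) is therefore d¹⁰. The d¹⁰ configuration leaves the e_g set evenly filled (or empty) — no strong Jahn–Teller driving force.
[CrCl₆]⁴−: Ligand charges: each chloride is −1. With an overall charge of −4 the chromium centre must be in the +2 oxidation state. Chromium is a group-6 element; Cr(II) is therefore d⁴. Chloride is a weak-field ligand for a first-row metal, so the complex is high-spin. The t₂g³e_g¹ (high-spin) configuration has an unevenly filled e_g set; the Jahn–Teller theorem predicts a tetragonal distortion (typically axial elongation) to lift the degeneracy.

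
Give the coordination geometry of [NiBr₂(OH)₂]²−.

tetrahedral

Summing ligand charges against the −2 overall charge gives an oxidation state of +2 for nickel.
Ni sits in group 10, so the d-electron count is 10 − 2 = 8.
With 4 monodentate ligands the coordination number is 4.
Bromide and hydroxide are weak-field ligands.
With weak-field ligands the CFSE gain from square planar is small, so a 3d d⁸ ion takes the sterically preferred tetrahedral geometry.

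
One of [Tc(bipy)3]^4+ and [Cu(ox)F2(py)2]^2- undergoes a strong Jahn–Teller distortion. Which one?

[Tc(bipy)3]^4+: Ligand charges: 2,2′-bipyridine is neutral. With an overall charge of +4 the technetium centre must be in the +4 oxidation state. Tc sits in group 7, so the d-electron count is 7 − 4 = 3. The d³ configuration leaves the e_g set evenly filled (or empty) — no strong Jahn–Teller driving force.
[Cu(ox)F2(py)2]^2-: Each oxalate is −2; each fluoride is −1; pyridine is neutral; balancing the −2 overall charge requires Cu(II). Copper is a group-11 element; Cu(II) is therefore d⁹. The t₂g⁶e_g³ configuration has an unevenly filled e_g set; the Jahn–Teller theorem predicts a tetragonal distortion (typically axial elongation) to lift the degeneracy.

[Cu(ox)F2(py)2]^2-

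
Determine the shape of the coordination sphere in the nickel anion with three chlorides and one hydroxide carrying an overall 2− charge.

Each chloride is −1; each hydroxide is −1; balancing the −2 overall charge requires Ni(II).
Nickel is a group-10 element; Ni(II) is therefore d⁸.
With 4 monodentate ligands the coordination number is 4.
Chloride and hydroxide are weak-field ligands.
With weak-field ligands the CFSE gain from square planar is small, so a 3d d⁸ ion takes the sterically preferred tetrahedral geometry.

tetrahedral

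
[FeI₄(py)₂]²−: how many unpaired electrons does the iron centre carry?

4

Ligand charges: each iodide is −1; pyridine is neutral. With an overall charge of −2 the iron centre must be in the +2 oxidation state.
Group 8 minus oxidation state 2 gives a d⁶ configuration.
The spin state decides the count: Iodide is a weak-field ligand for a first-row metal, so the complex is high-spin.
An octahedral high-spin d⁶ ion is t₂g⁴e_g², giving 4 unpaired electrons.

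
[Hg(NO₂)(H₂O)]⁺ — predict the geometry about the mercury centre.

linear

Each nitro (N-bound nitrite) is −1; water is neutral; balancing the +1 overall charge requires Hg(II).
Mercury is a group-12 element; Hg(II) is therefore d¹⁰.
Coordination number: 2.
A d¹⁰ ion with only two ligands adopts a linear arrangement (sp hybridisation; no CFSE preference).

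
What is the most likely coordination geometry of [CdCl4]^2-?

Summing ligand charges against the −2 overall charge gives an oxidation state of +2 for cadmium.
Group 12 minus oxidation state 2 gives a d¹⁰ configuration.
With 4 monodentate ligands the coordination number is 4.
A d¹⁰ ion has no crystal-field stabilisation preference between square planar and tetrahedral, so four ligands adopt the sterically favoured tetrahedral geometry.

tetrahedral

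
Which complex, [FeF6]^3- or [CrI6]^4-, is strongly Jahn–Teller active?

[CrI6]^4-

[FeF6]^3-: Each fluoride is −1; balancing the −3 overall charge requires Fe(III). Iron is a group-8 element; Fe(III) is therefore d⁵. Fluoride is a weak-field ligand for a first-row metal, so the complex is high-spin. The d⁵ configuration leaves the e_g set evenly filled (or empty) — no strong Jahn–Teller driving force.
[CrI6]^4-: Summing ligand charges against the −4 overall charge gives an oxidation state of +2 for chromium. Chromium is a group-6 element; Cr(II) is therefore d⁴. Iodide is a weak-field ligand for a first-row metal, so the complex is high-spin. The t₂g³e_g¹ (high-spin) configuration has an unevenly filled e_g set; the Jahn–Teller theorem predicts a tetragonal distortion (typically axial elongation) to lift the degeneracy.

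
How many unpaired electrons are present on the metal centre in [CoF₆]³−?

Each fluoride is −1; balancing the −3 overall charge requires Co(III).
Co sits in group 9, so the d-electron count is 9 − 3 = 6.
The spin state decides the count: fluoride is the one ligand weak enough to leave Co(III) high-spin — [CoF₆]³⁻ is the classic exception.
An octahedral high-spin d⁶ ion is t₂g⁴e_g², giving 4 unpaired electrons.

4 unpaired electrons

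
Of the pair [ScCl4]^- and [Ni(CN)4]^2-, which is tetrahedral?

[ScCl4]^-

For [ScCl4]^-: Summing ligand charges against the −1 overall charge gives an oxidation state of +3 for scandium. Scandium is a group-3 element; Sc(III) is therefore d⁰. A d⁰ ion has no crystal-field stabilisation preference between square planar and tetrahedral, so four ligands adopt the sterically favoured tetrahedral geometry. → tetrahedral.
For [Ni(CN)4]^2-: Summing ligand charges against the −2 overall charge gives an oxidation state of +2 for nickel. Nickel is a group-10 element; Ni(II) is therefore d⁸. Cyanide is a strong-field ligand (high in the spectrochemical series). A 3d d⁸ ion with strong-field ligands gains enough CFSE to favour square planar over tetrahedral. → square planar.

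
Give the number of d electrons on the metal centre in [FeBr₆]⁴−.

d6

Summing ligand charges against the −4 overall charge gives an oxidation state of +2 for iron.
Fe sits in group 8, so the d-electron count is 8 − 2 = 6.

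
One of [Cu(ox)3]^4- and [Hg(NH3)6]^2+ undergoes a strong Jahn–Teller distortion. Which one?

[Cu(ox)3]^4-

[Cu(ox)3]^4-: Summing ligand charges against the −4 overall charge gives an oxidation state of +2 for copper. Group 11 minus oxidation state 2 gives a d⁹ configuration. The t₂g⁶e_g³ configuration has an unevenly filled e_g set; the Jahn–Teller theorem predicts a tetragonal distortion (typically axial elongation) to lift the degeneracy.
[Hg(NH3)6]^2+: Ammonia is neutral; balancing the +2 overall charge requires Hg(II). Group 12 minus oxidation state 2 gives a d¹⁰ configuration. The d¹⁰ configuration leaves the e_g set evenly filled (or empty) — no strong Jahn–Teller driving force.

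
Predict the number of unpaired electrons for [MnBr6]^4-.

Ligand charges: each bromide is −1. With an overall charge of −4 the manganese centre must be in the +2 oxidation state.
Group 7 minus oxidation state 2 gives a d⁵ configuration.
The spin state decides the count: Bromide is a weak-field ligand for a first-row metal, so the complex is high-spin.
An octahedral high-spin d⁵ ion is t₂g³e_g², giving 5 unpaired electrons.

5 unpaired electrons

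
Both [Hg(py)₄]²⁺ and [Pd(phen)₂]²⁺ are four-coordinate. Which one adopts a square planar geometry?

[Pd(phen)₂]²⁺

For [Hg(py)₄]²⁺: Summing ligand charges against the +2 overall charge gives an oxidation state of +2 for mercury. Group 12 minus oxidation state 2 gives a d¹⁰ configuration. A d¹⁰ ion has no crystal-field stabilisation preference between square planar and tetrahedral, so four ligands adopt the sterically favoured tetrahedral geometry. → tetrahedral.
For [Pd(phen)₂]²⁺: 1,10-phenanthroline is neutral; balancing the +2 overall charge requires Pd(II). Pd sits in group 10, so the d-electron count is 10 − 2 = 8. A 4d d⁸ ion has a large crystal-field splitting; square planar leaves the high-energy d_{x²−y²} orbital empty and maximises CFSE. → square planar.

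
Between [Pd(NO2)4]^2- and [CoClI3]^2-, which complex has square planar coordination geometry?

[Pd(NO2)4]^2-

For [Pd(NO2)4]^2-: Each nitro (N-bound nitrite) is −1; balancing the −2 overall charge requires Pd(II). Pd sits in group 10, so the d-electron count is 10 − 2 = 8. A 4d d⁸ ion has a large crystal-field splitting; square planar leaves the high-energy d_{x²−y²} orbital empty and maximises CFSE. → square planar.
For [CoClI3]^2-: Ligand charges: each chloride is −1; each iodide is −1. With an overall charge of −2 the cobalt centre must be in the +2 oxidation state. Cobalt is a group-9 element; Co(II) is therefore d⁷. For a high-spin 3d d⁷ ion with weak-field ligands the small Δₜ gives little square-planar CFSE advantage, so four ligands adopt the sterically favoured tetrahedral geometry. → tetrahedral.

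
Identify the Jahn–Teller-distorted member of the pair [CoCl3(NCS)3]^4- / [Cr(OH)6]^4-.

[Cr(OH)6]^4-

[CoCl3(NCS)3]^4-: Ligand charges: each chloride is −1; each isothiocyanate is −1. With an overall charge of −4 the cobalt centre must be in the +2 oxidation state. Cobalt is a group-9 element; Co(II) is therefore d⁷. Chloride and isothiocyanate are weak-field ligands for a first-row metal, so the complex is high-spin. The d⁷ configuration leaves the e_g set evenly filled (or empty) — no strong Jahn–Teller driving force.
[Cr(OH)6]^4-: Each hydroxide is −1; balancing the −4 overall charge requires Cr(II). Chromium is a group-6 element; Cr(II) is therefore d⁴. Hydroxide is a weak-field ligand for a first-row metal, so the complex is high-spin. The t₂g³e_g¹ (high-spin) configuration has an unevenly filled e_g set; the Jahn–Teller theorem predicts a tetragonal distortion (typically axial elongation) to lift the degeneracy.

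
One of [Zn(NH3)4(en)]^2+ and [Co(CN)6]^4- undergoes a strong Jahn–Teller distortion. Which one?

[Zn(NH3)4(en)]^2+: Ligand charges: ammonia is neutral; ethylenediamine is neutral. With an overall charge of +2 the zinc centre must be in the +2 oxidation state. Group 12 minus oxidation state 2 gives a d¹⁰ configuration. The d¹⁰ configuration leaves the e_g set evenly filled (or empty) — no strong Jahn–Teller driving force.
[Co(CN)6]^4-: Summing ligand charges against the −4 overall charge gives an oxidation state of +2 for cobalt. Co sits in group 9, so the d-electron count is 9 − 2 = 7. Cyanide is a strong-field ligand (high in the spectrochemical series) for a first-row metal, so the complex is low-spin. The t₂g⁶e_g¹ (low-spin) configuration has an unevenly filled e_g set; the Jahn–Teller theorem predicts a tetragonal distortion (typically axial elongation) to lift the degeneracy.

[Co(CN)6]^4-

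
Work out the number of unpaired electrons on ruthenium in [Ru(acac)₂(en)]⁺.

1 unpaired electron

Each acetylacetonate is −1; ethylenediamine is neutral; balancing the +1 overall charge requires Ru(III).
Group 8 minus oxidation state 3 gives a d⁵ configuration.
Counting donor atoms: 2×acetylacetonate (bidentate) → 4 donors; 1×ethylenediamine (bidentate) → 2 donors. Coordination number = 6.
The spin state decides the count: a 4d ion has a large Δₒ and is invariably low-spin.
An octahedral low-spin d⁵ ion is t₂g⁵e_g⁰, giving 1 unpaired electron.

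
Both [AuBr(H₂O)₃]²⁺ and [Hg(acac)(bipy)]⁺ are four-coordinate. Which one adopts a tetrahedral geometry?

[Hg(acac)(bipy)]⁺

For [AuBr(H₂O)₃]²⁺: Ligand charges: each bromide is −1; water is neutral. With an overall charge of +2 the gold centre must be in the +3 oxidation state. Group 11 minus oxidation state 3 gives a d⁸ configuration. A 5d d⁸ ion has a large crystal-field splitting; square planar leaves the high-energy d_{x²−y²} orbital empty and maximises CFSE. → square planar.
For [Hg(acac)(bipy)]⁺: Ligand charges: each acetylacetonate is −1; 2,2′-bipyridine is neutral. With an overall charge of +1 the mercury centre must be in the +2 oxidation state. Mercury is a group-12 element; Hg(II) is therefore d¹⁰. A d¹⁰ ion has no crystal-field stabilisation preference between square planar and tetrahedral, so four ligands adopt the sterically favoured tetrahedral geometry. → tetrahedral.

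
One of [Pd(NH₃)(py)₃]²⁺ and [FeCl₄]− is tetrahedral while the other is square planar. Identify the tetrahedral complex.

For [Pd(NH₃)(py)₃]²⁺: Ammonia is neutral; pyridine is neutral; balancing the +2 overall charge requires Pd(II). Pd sits in group 10, so the d-electron count is 10 − 2 = 8. A 4d d⁸ ion has a large crystal-field splitting; square planar leaves the high-energy d_{x²−y²} orbital empty and maximises CFSE. → square planar.
For [FeCl₄]−: Ligand charges: each chloride is −1. With an overall charge of −1 the iron centre must be in the +3 oxidation state. Iron is a group-8 element; Fe(III) is therefore d⁵. A high-spin d⁵ ion has zero CFSE in either geometry, so four ligands adopt the sterically favoured tetrahedral geometry. → tetrahedral.

[FeCl₄]−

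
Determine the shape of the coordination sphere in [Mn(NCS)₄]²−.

Ligand charges: each isothiocyanate is −1. With an overall charge of −2 the manganese centre must be in the +2 oxidation state.
Mn sits in group 7, so the d-electron count is 7 − 2 = 5.
With 4 monodentate ligands the coordination number is 4.
Isothiocyanate is a weak-field ligand.
A high-spin d⁵ ion has zero CFSE in either geometry, so four ligands adopt the sterically favoured tetrahedral geometry.

tetrahedral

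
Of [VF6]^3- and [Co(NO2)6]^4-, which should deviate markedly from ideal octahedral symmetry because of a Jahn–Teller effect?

[VF6]^3-: Ligand charges: each fluoride is −1. With an overall charge of −3 the vanadium centre must be in the +3 oxidation state. Vanadium is a group-5 element; V(III) is therefore d². The d² configuration leaves the e_g set evenly filled (or empty) — no strong Jahn–Teller driving force.
[Co(NO2)6]^4-: Summing ligand charges against the −4 overall charge gives an oxidation state of +2 for cobalt. Cobalt is a group-9 element; Co(II) is therefore d⁷. Nitro (N-bound nitrite) is a strong-field ligand (high in the spectrochemical series) for a first-row metal, so the complex is low-spin. The t₂g⁶e_g¹ (low-spin) configuration has an unevenly filled e_g set; the Jahn–Teller theorem predicts a tetragonal distortion (typically axial elongation) to lift the degeneracy.

[Co(NO2)6]^4-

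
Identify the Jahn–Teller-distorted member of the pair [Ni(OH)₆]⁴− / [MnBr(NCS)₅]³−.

[MnBr(NCS)₅]³−

[Ni(OH)₆]⁴−: Each hydroxide is −1; balancing the −4 overall charge requires Ni(II). Ni sits in group 10, so the d-electron count is 10 − 2 = 8. The d⁸ configuration leaves the e_g set evenly filled (or empty) — no strong Jahn–Teller driving force.
[MnBr(NCS)₅]³−: Summing ligand charges against the −3 overall charge gives an oxidation state of +3 for manganese. Manganese is a group-7 element; Mn(III) is therefore d⁴. Bromide and isothiocyanate are weak-field ligands for a first-row metal, so the complex is high-spin. The t₂g³e_g¹ (high-spin) configuration has an unevenly filled e_g set; the Jahn–Teller theorem predicts a tetragonal distortion (typically axial elongation) to lift the degeneracy.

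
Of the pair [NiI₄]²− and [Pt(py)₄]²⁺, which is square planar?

[Pt(py)₄]²⁺

For [NiI₄]²−: Each iodide is −1; balancing the −2 overall charge requires Ni(II). Nickel is a group-10 element; Ni(II) is therefore d⁸. Iodide is a weak-field ligand. With weak-field ligands the CFSE gain from square planar is small, so a 3d d⁸ ion takes the sterically preferred tetrahedral geometry. → tetrahedral.
For [Pt(py)₄]²⁺: Summing ligand charges against the +2 overall charge gives an oxidation state of +2 for platinum. Platinum is a group-10 element; Pt(II) is therefore d⁸. A 5d d⁸ ion has a large crystal-field splitting; square planar leaves the high-energy d_{x²−y²} orbital empty and maximises CFSE. → square planar.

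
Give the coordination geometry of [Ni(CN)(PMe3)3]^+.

square planar

Each cyanide is −1; trimethylphosphine is neutral; balancing the +1 overall charge requires Ni(II).
Group 10 minus oxidation state 2 gives a d⁸ configuration.
Coordination number: 4.
Cyanide and trimethylphosphine are strong-field ligands (high in the spectrochemical series).
A 3d d⁸ ion with strong-field ligands gains enough CFSE to favour square planar over tetrahedral.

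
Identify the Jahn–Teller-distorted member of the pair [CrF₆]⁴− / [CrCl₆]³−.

[CrF₆]⁴−: Ligand charges: each fluoride is −1. With an overall charge of −4 the chromium centre must be in the +2 oxidation state. Cr sits in group 6, so the d-electron count is 6 − 2 = 4. Fluoride is a weak-field ligand for a first-row metal, so the complex is high-spin. The t₂g³e_g¹ (high-spin) configuration has an unevenly filled e_g set; the Jahn–Teller theorem predicts a tetragonal distortion (typically axial elongation) to lift the degeneracy.
[CrCl₆]³−: Ligand charges: each chloride is −1. With an overall charge of −3 the chromium centre must be in the +3 oxidation state. Group 6 minus oxidation state 3 gives a d³ configuration. The d³ configuration leaves the e_g set evenly filled (or empty) — no strong Jahn–Teller driving force.

[CrF₆]⁴−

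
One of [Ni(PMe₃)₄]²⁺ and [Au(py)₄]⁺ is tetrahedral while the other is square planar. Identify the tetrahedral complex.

[Au(py)₄]⁺

For [Ni(PMe₃)₄]²⁺: Summing ligand charges against the +2 overall charge gives an oxidation state of +2 for nickel. Nickel is a group-10 element; Ni(II) is therefore d⁸. Trimethylphosphine is a strong-field ligand (high in the spectrochemical series). A 3d d⁸ ion with strong-field ligands gains enough CFSE to favour square planar over tetrahedral. → square planar.
For [Au(py)₄]⁺: Pyridine is neutral; balancing the +1 overall charge requires Au(I). Gold is a group-11 element; Au(I) is therefore d¹⁰. A d¹⁰ ion has no crystal-field stabilisation preference between square planar and tetrahedral, so four ligands adopt the sterically favoured tetrahedral geometry. → tetrahedral.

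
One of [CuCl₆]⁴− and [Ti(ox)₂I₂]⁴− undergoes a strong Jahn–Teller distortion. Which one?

[CuCl₆]⁴−

[CuCl₆]⁴−: Summing ligand charges against the −4 overall charge gives an oxidation state of +2 for copper. Cu sits in group 11, so the d-electron count is 11 − 2 = 9. The t₂g⁶e_g³ configuration has an unevenly filled e_g set; the Jahn–Teller theorem predicts a tetragonal distortion (typically axial elongation) to lift the degeneracy.
[Ti(ox)₂I₂]⁴−: Each oxalate is −2; each iodide is −1; balancing the −4 overall charge requires Ti(II). Ti sits in group 4, so the d-electron count is 4 − 2 = 2. The d² configuration leaves the e_g set evenly filled (or empty) — no strong Jahn–Teller driving force.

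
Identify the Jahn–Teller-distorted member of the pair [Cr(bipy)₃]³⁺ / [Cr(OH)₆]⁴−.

[Cr(OH)₆]⁴−

[Cr(bipy)₃]³⁺: 2,2′-bipyridine is neutral; balancing the +3 overall charge requires Cr(III). Cr sits in group 6, so the d-electron count is 6 − 3 = 3. The d³ configuration leaves the e_g set evenly filled (or empty) — no strong Jahn–Teller driving force.
[Cr(OH)₆]⁴−: Summing ligand charges against the −4 overall charge gives an oxidation state of +2 for chromium. Chromium is a group-6 element; Cr(II) is therefore d⁴. Hydroxide is a weak-field ligand for a first-row metal, so the complex is high-spin. The t₂g³e_g¹ (high-spin) configuration has an unevenly filled e_g set; the Jahn–Teller theorem predicts a tetragonal distortion (typically axial elongation) to lift the degeneracy.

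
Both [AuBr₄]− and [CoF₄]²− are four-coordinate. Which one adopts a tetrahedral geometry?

[CoF₄]²−

For [AuBr₄]−: Each bromide is −1; balancing the −1 overall charge requires Au(III). Au sits in group 11, so the d-electron count is 11 − 3 = 8. A 5d d⁸ ion has a large crystal-field splitting; square planar leaves the high-energy d_{x²−y²} orbital empty and maximises CFSE. → square planar.
For [CoF₄]²−: Ligand charges: each fluoride is −1. With an overall charge of −2 the cobalt centre must be in the +2 oxidation state. Group 9 minus oxidation state 2 gives a d⁷ configuration. For a high-spin 3d d⁷ ion with weak-field ligands the small Δₜ gives little square-planar CFSE advantage, so four ligands adopt the sterically favoured tetrahedral geometry. → tetrahedral.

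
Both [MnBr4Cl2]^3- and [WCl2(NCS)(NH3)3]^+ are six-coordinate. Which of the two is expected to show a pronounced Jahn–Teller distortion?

[MnBr4Cl2]^3-: Summing ligand charges against the −3 overall charge gives an oxidation state of +3 for manganese. Manganese is a group-7 element; Mn(III) is therefore d⁴. Bromide and chloride are weak-field ligands for a first-row metal, so the complex is high-spin. The t₂g³e_g¹ (high-spin) configuration has an unevenly filled e_g set; the Jahn–Teller theorem predicts a tetragonal distortion (typically axial elongation) to lift the degeneracy.
[WCl2(NCS)(NH3)3]^+: Each chloride is −1; each isothiocyanate is −1; ammonia is neutral; balancing the +1 overall charge requires W(IV). W sits in group 6, so the d-electron count is 6 − 4 = 2. The d² configuration leaves the e_g set evenly filled (or empty) — no strong Jahn–Teller driving force.

[MnBr4Cl2]^3-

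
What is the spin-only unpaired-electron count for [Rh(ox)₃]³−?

0 unpaired electrons

Each oxalate is −2; balancing the −3 overall charge requires Rh(III).
Rh sits in group 9, so the d-electron count is 9 − 3 = 6.
Counting donor atoms: 3×oxalate (bidentate) → 6 donors. Coordination number = 6.
The spin state decides the count: a 4d ion has a large Δₒ and is invariably low-spin.
An octahedral low-spin d⁶ ion is t₂g⁶e_g⁰, giving 0 unpaired electrons.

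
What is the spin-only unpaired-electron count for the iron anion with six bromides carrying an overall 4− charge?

4

Summing ligand charges against the −4 overall charge gives an oxidation state of +2 for iron.
Fe sits in group 8, so the d-electron count is 8 − 2 = 6.
The spin state decides the count: Bromide is a weak-field ligand for a first-row metal, so the complex is high-spin.
An octahedral high-spin d⁶ ion is t₂g⁴e_g², giving 4 unpaired electrons.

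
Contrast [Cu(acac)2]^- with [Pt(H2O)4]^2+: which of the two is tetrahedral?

For [Cu(acac)2]^-: Ligand charges: each acetylacetonate is −1. With an overall charge of −1 the copper centre must be in the +1 oxidation state. Group 11 minus oxidation state 1 gives a d¹⁰ configuration. A d¹⁰ ion has no crystal-field stabilisation preference between square planar and tetrahedral, so four ligands adopt the sterically favoured tetrahedral geometry. → tetrahedral.
For [Pt(H2O)4]^2+: Ligand charges: water is neutral. With an overall charge of +2 the platinum centre must be in the +2 oxidation state. Pt sits in group 10, so the d-electron count is 10 − 2 = 8. A 5d d⁸ ion has a large crystal-field splitting; square planar leaves the high-energy d_{x²−y²} orbital empty and maximises CFSE. → square planar.

[Cu(acac)2]^-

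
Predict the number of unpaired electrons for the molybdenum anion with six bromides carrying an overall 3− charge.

Summing ligand charges against the −3 overall charge gives an oxidation state of +3 for molybdenum.
Mo sits in group 6, so the d-electron count is 6 − 3 = 3.
In an octahedral field the d³ configuration is t₂g³e_g⁰ (only one arrangement possible), giving 3 unpaired electrons.

3 unpaired electrons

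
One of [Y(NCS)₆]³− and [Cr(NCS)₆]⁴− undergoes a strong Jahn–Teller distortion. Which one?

[Cr(NCS)₆]⁴−

[Y(NCS)₆]³−: Ligand charges: each isothiocyanate is −1. With an overall charge of −3 the yttrium centre must be in the +3 oxidation state. Y sits in group 3, so the d-electron count is 3 − 3 = 0. The d⁰ configuration leaves the e_g set evenly filled (or empty) — no strong Jahn–Teller driving force.
[Cr(NCS)₆]⁴−: Ligand charges: each isothiocyanate is −1. With an overall charge of −4 the chromium centre must be in the +2 oxidation state. Cr sits in group 6, so the d-electron count is 6 − 2 = 4. Isothiocyanate is a weak-field ligand for a first-row metal, so the complex is high-spin. The t₂g³e_g¹ (high-spin) configuration has an unevenly filled e_g set; the Jahn–Teller theorem predicts a tetragonal distortion (typically axial elongation) to lift the degeneracy.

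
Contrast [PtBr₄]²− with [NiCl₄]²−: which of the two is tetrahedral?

[NiCl₄]²−

For [PtBr₄]²−: Ligand charges: each bromide is −1. With an overall charge of −2 the platinum centre must be in the +2 oxidation state. Platinum is a group-10 element; Pt(II) is therefore d⁸. A 5d d⁸ ion has a large crystal-field splitting; square planar leaves the high-energy d_{x²−y²} orbital empty and maximises CFSE. → square planar.
For [NiCl₄]²−: Each chloride is −1; balancing the −2 overall charge requires Ni(II). Nickel is a group-10 element; Ni(II) is therefore d⁸. Chloride is a weak-field ligand. With weak-field ligands the CFSE gain from square planar is small, so a 3d d⁸ ion takes the sterically preferred tetrahedral geometry. → tetrahedral.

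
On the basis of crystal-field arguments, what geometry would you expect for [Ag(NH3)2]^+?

linear

Ligand charges: ammonia is neutral. With an overall charge of +1 the silver centre must be in the +1 oxidation state.
Silver is a group-11 element; Ag(I) is therefore d¹⁰.
With 2 monodentate ligands the coordination number is 2.
A d¹⁰ ion with only two ligands adopts a linear arrangement (sp hybridisation; no CFSE preference).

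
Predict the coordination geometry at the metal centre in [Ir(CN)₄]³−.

square planar

Each cyanide is −1; balancing the −3 overall charge requires Ir(I).
Group 9 minus oxidation state 1 gives a d⁸ configuration.
With 4 monodentate ligands the coordination number is 4.
A 5d d⁸ ion has a large crystal-field splitting; square planar leaves the high-energy d_{x²−y²} orbital empty and maximises CFSE.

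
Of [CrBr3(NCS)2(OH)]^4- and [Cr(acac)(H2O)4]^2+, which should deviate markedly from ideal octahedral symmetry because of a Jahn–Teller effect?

[CrBr3(NCS)2(OH)]^4-

[CrBr3(NCS)2(OH)]^4-: Ligand charges: each bromide is −1; each isothiocyanate is −1; each hydroxide is −1. With an overall charge of −4 the chromium centre must be in the +2 oxidation state. Cr sits in group 6, so the d-electron count is 6 − 2 = 4. Bromide, hydroxide, and isothiocyanate are weak-field ligands for a first-row metal, so the complex is high-spin. The t₂g³e_g¹ (high-spin) configuration has an unevenly filled e_g set; the Jahn–Teller theorem predicts a tetragonal distortion (typically axial elongation) to lift the degeneracy.
[Cr(acac)(H2O)4]^2+: Summing ligand charges against the +2 overall charge gives an oxidation state of +3 for chromium. Cr sits in group 6, so the d-electron count is 6 − 3 = 3. The d³ configuration leaves the e_g set evenly filled (or empty) — no strong Jahn–Teller driving force.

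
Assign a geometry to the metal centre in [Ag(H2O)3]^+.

trigonal planar

Summing ligand charges against the +1 overall charge gives an oxidation state of +1 for silver.
Ag sits in group 11, so the d-electron count is 11 − 1 = 10.
With 3 monodentate ligands the coordination number is 3.
Three ligands around a d¹⁰ centre minimise repulsion in a trigonal-planar arrangement.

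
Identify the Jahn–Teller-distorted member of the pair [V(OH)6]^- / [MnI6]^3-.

[V(OH)6]^-: Ligand charges: each hydroxide is −1. With an overall charge of −1 the vanadium centre must be in the +5 oxidation state. Group 5 minus oxidation state 5 gives a d⁰ configuration. The d⁰ configuration leaves the e_g set evenly filled (or empty) — no strong Jahn–Teller driving force.
[MnI6]^3-: Each iodide is −1; balancing the −3 overall charge requires Mn(III). Mn sits in group 7, so the d-electron count is 7 − 3 = 4. Iodide is a weak-field ligand for a first-row metal, so the complex is high-spin. The t₂g³e_g¹ (high-spin) configuration has an unevenly filled e_g set; the Jahn–Teller theorem predicts a tetragonal distortion (typically axial elongation) to lift the degeneracy.

[MnI6]^3-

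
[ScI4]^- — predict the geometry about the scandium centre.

Ligand charges: each iodide is −1. With an overall charge of −1 the scandium centre must be in the +3 oxidation state.
Group 3 minus oxidation state 3 gives a d⁰ configuration.
Coordination number: 4.
A d⁰ ion has no crystal-field stabilisation preference between square planar and tetrahedral, so four ligands adopt the sterically favoured tetrahedral geometry.

tetrahedral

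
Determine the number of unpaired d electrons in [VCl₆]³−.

Summing ligand charges against the −3 overall charge gives an oxidation state of +3 for vanadium.
Group 5 minus oxidation state 3 gives a d² configuration.
In an octahedral field the d² configuration is t₂g²e_g⁰ (only one arrangement possible), giving 2 unpaired electrons.

2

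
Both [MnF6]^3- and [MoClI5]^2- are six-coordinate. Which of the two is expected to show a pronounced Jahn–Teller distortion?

[MnF6]^3-

[MnF6]^3-: Summing ligand charges against the −3 overall charge gives an oxidation state of +3 for manganese. Mn sits in group 7, so the d-electron count is 7 − 3 = 4. Fluoride is a weak-field ligand for a first-row metal, so the complex is high-spin. The t₂g³e_g¹ (high-spin) configuration has an unevenly filled e_g set; the Jahn–Teller theorem predicts a tetragonal distortion (typically axial elongation) to lift the degeneracy.
[MoClI5]^2-: Each chloride is −1; each iodide is −1; balancing the −2 overall charge requires Mo(IV). Group 6 minus oxidation state 4 gives a d² configuration. The d² configuration leaves the e_g set evenly filled (or empty) — no strong Jahn–Teller driving force.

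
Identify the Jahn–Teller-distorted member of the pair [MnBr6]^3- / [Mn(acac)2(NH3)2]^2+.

[MnBr6]^3-: Each bromide is −1; balancing the −3 overall charge requires Mn(III). Manganese is a group-7 element; Mn(III) is therefore d⁴. Bromide is a weak-field ligand for a first-row metal, so the complex is high-spin. The t₂g³e_g¹ (high-spin) configuration has an unevenly filled e_g set; the Jahn–Teller theorem predicts a tetragonal distortion (typically axial elongation) to lift the degeneracy.
[Mn(acac)2(NH3)2]^2+: Summing ligand charges against the +2 overall charge gives an oxidation state of +4 for manganese. Mn sits in group 7, so the d-electron count is 7 − 4 = 3. The d³ configuration leaves the e_g set evenly filled (or empty) — no strong Jahn–Teller driving force.

[MnBr6]^3-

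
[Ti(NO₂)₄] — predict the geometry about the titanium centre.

tetrahedral

Ligand charges: each nitro (N-bound nitrite) is −1. With an overall charge of 0 the titanium centre must be in the +4 oxidation state.
Ti sits in group 4, so the d-electron count is 4 − 4 = 0.
Coordination number: 4.
A d⁰ ion has no crystal-field stabilisation preference between square planar and tetrahedral, so four ligands adopt the sterically favoured tetrahedral geometry.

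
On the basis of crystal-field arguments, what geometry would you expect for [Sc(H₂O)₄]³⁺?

tetrahedral

Ligand charges: water is neutral. With an overall charge of +3 the scandium centre must be in the +3 oxidation state.
Group 3 minus oxidation state 3 gives a d⁰ configuration.
Coordination number: 4.
A d⁰ ion has no crystal-field stabilisation preference between square planar and tetrahedral, so four ligands adopt the sterically favoured tetrahedral geometry.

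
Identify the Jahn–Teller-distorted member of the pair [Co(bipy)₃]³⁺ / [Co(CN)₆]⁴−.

[Co(bipy)₃]³⁺: Summing ligand charges against the +3 overall charge gives an oxidation state of +3 for cobalt. Co sits in group 9, so the d-electron count is 9 − 3 = 6. Co(III) has an exceptionally large octahedral splitting and is low-spin with essentially every ligand except fluoride. The d⁶ configuration leaves the e_g set evenly filled (or empty) — no strong Jahn–Teller driving force.
[Co(CN)₆]⁴−: Ligand charges: each cyanide is −1. With an overall charge of −4 the cobalt centre must be in the +2 oxidation state. Group 9 minus oxidation state 2 gives a d⁷ configuration. Cyanide is a strong-field ligand (high in the spectrochemical series) for a first-row metal, so the complex is low-spin. The t₂g⁶e_g¹ (low-spin) configuration has an unevenly filled e_g set; the Jahn–Teller theorem predicts a tetragonal distortion (typically axial elongation) to lift the degeneracy.

[Co(CN)₆]⁴−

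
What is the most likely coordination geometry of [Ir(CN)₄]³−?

Ligand charges: each cyanide is −1. With an overall charge of −3 the iridium centre must be in the +1 oxidation state.
Group 9 minus oxidation state 1 gives a d⁸ configuration.
With 4 monodentate ligands the coordination number is 4.
A 5d d⁸ ion has a large crystal-field splitting; square planar leaves the high-energy d_{x²−y²} orbital empty and maximises CFSE.

square planar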